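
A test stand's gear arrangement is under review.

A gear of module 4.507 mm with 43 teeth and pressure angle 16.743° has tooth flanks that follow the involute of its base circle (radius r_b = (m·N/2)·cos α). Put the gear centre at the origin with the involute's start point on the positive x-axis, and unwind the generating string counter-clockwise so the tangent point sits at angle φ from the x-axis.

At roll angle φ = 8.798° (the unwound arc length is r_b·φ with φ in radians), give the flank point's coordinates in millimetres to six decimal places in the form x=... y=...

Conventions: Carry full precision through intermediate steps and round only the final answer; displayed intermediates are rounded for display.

x=93.880086 y=0.111725

recognized (one wheel, involute flank): single-mesh tooth geometry, m = 4.507, N = 43
pitch radius r_p = m·N/2 = 4.507·43/2 = 96.900500
base radius r_b = r_p·cos α = 96.900500·cos 16.743° = 92.792555
roll angle φ = 8.798° = 0.15355407 rad
x = r_b·(cos φ + φ·sin φ) = 93.880086
y = r_b·(sin φ − φ·cos φ) = 0.111725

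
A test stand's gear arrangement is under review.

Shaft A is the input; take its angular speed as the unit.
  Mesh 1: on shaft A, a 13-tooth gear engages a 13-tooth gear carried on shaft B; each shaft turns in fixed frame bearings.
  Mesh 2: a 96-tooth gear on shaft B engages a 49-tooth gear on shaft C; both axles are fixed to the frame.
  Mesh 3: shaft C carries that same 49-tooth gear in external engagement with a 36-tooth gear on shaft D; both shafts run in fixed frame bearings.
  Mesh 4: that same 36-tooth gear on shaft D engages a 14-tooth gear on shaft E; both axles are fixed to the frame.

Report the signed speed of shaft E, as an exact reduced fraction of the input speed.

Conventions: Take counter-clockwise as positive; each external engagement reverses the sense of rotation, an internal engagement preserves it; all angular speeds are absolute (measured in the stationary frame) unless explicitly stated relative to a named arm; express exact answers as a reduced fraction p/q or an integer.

4-mesh fixed-axis compound train (all bearings frame-fixed)
mesh 1 [13T→13T]: |ω|/ω_in = 1×13/13 = 1, sense flips to −
mesh 2 [96T→49T]: |ω|/ω_in = 1×96/49 = 96/49, sense flips to +
mesh 3 [49T→36T]: |ω|/ω_in = (96/49)×49/36 = 8/3, sense flips to −
mesh 4 [36T→14T]: |ω|/ω_in = (8/3)×36/14 = 48/7, sense flips to +
signed output speed (× input speed) = 48/7

48/7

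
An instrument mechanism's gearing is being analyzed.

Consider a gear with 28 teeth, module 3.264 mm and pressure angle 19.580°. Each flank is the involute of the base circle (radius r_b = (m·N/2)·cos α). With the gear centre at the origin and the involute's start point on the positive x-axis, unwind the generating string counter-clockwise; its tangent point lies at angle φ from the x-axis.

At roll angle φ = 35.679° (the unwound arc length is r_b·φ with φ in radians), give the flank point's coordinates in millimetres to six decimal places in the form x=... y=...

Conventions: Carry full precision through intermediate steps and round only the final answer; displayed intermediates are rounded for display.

x=50.609188 y=3.332907

topology: single-mesh involute geometry — m = 3.264, N = 28
pitch radius r_p = m·N/2 = 3.264·28/2 = 45.696000
base radius r_b = r_p·cos α = 45.696000·cos 19.580° = 43.053605
roll angle φ = 35.679° = 0.62271602 rad
x = r_b·(cos φ + φ·sin φ) = 50.609188
y = r_b·(sin φ − φ·cos φ) = 3.332907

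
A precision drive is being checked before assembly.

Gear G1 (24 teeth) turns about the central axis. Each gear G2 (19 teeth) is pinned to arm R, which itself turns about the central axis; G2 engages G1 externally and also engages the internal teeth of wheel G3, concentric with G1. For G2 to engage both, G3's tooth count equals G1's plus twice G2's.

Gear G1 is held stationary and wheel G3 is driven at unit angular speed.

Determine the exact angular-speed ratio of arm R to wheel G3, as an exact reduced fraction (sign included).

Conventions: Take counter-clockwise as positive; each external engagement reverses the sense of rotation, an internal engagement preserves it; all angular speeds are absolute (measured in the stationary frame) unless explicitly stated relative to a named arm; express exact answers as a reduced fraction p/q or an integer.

topology: planetary set — G1 24T / G2 19T / G3 62T, arm = carrier (Willis)
ring teeth: 24 + 2·19 = 62
24(ω_sun−ω_arm) = −62(ω_ring−ω_arm),  ω_sun = 0, ω_ring = 1
24(0−ω_arm) = −62(1−ω_arm)  ⇒  86·ω_arm = 62  ⇒  ω_arm = 31/43
ω_out/ω_in = 31/43

31/43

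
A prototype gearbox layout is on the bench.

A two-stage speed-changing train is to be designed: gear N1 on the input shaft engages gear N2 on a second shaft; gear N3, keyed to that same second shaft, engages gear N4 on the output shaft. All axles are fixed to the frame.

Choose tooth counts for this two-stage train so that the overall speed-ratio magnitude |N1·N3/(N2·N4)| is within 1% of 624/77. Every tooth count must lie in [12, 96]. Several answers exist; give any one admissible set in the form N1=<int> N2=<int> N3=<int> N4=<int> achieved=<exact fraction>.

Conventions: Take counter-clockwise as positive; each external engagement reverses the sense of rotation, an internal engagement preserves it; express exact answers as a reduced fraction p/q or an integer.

topology: fixed-axis compound train — 2 stages, target 624/77
target = 624/77 in lowest terms: an exact hit needs N1·N3 = k·624 and N2·N4 = k·77 for one integer k, every count in [12, 96]; additionally prefer no 1:1 stage (N1 ≠ N2, N3 ≠ N4)
k = 1…3: no 1:1-free in-range split of k·624 and k·77 into factor pairs; take k = 4
k = 4: N1·N3 = 2496 = 26·96, N2·N4 = 308 = 14·22
achieved = 26·96/(14·22) = 624/77; |achieved − target| = 0 ≤ 156/1925 ✓

N1=26 N2=14 N3=96 N4=22 achieved=624/77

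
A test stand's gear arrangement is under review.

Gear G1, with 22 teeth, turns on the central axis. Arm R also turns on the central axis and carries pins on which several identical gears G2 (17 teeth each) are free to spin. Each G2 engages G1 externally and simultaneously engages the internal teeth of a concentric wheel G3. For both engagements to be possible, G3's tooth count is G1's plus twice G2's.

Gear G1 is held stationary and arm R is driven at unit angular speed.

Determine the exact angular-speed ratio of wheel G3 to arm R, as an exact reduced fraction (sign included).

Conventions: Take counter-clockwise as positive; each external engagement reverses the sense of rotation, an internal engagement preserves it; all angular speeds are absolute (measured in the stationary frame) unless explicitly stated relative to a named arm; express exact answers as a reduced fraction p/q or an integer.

39/28

recognized (axles ride arm R): planetary set, 22/17/56 teeth
ring teeth: 22 + 2·17 = 56
22(ω_sun−ω_arm) = −56(ω_ring−ω_arm),  ω_sun = 0, ω_arm = 1
ω_ring = 1 − (22/56)(0−1) = 39/28
ω_out/ω_in = 39/28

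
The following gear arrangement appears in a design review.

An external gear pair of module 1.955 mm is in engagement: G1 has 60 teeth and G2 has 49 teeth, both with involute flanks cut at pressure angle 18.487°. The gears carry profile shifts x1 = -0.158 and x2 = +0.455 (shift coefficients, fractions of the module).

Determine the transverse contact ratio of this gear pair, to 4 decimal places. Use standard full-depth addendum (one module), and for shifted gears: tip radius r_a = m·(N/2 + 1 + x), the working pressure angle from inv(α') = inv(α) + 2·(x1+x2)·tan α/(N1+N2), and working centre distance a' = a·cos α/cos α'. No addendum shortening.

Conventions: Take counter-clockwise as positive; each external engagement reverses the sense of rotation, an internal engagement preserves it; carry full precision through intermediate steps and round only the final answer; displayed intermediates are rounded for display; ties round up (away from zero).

1.7769

class = single-mesh tooth geometry [involute pair 60T × 49T, m = 1.955]
base radii: r_b1 = 55.623403, r_b2 = 45.425779
tip radii: r_a1 = 60.296110, r_a2 = 50.742025
inv(α') = inv(18.487°) + 2·(-0.158+0.455)·tan α/(60+49) = 0.01350604  ⇒  α' = 19.37424°
a' = a·cos α / cos α' = 106.5475·cos 18.487°/cos 19.37424° = 107.114896
action lengths: √(r_a1²−r_b1²) = 23.273545, √(r_a2²−r_b2²) = 22.610875
base pitch p_b = π·m·cos α = 5.824869
CR = (23.273545 + 22.610875 − 107.114896·sin 19.37424°)/5.824869 = 1.776939
contact ratio ≈ 1.7769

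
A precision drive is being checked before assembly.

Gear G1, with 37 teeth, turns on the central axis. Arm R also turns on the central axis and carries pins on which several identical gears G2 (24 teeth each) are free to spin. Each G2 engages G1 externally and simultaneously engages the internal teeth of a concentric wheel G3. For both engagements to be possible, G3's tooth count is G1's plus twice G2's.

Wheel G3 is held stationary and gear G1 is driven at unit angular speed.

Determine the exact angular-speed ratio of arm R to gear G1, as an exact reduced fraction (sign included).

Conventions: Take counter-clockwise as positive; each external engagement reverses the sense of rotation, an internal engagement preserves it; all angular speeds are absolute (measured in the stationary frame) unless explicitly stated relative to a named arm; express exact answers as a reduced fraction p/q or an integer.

class = planetary set [G3 = 37+2·24 = 85; Willis about the carrier]
ring teeth: 37 + 2·24 = 85
37(ω_sun−ω_arm) = −85(ω_ring−ω_arm),  ω_ring = 0, ω_sun = 1
37(1−ω_arm) = −85(0−ω_arm)  ⇒  122·ω_arm = 37  ⇒  ω_arm = 37/122
ω_out/ω_in = 37/122

37/122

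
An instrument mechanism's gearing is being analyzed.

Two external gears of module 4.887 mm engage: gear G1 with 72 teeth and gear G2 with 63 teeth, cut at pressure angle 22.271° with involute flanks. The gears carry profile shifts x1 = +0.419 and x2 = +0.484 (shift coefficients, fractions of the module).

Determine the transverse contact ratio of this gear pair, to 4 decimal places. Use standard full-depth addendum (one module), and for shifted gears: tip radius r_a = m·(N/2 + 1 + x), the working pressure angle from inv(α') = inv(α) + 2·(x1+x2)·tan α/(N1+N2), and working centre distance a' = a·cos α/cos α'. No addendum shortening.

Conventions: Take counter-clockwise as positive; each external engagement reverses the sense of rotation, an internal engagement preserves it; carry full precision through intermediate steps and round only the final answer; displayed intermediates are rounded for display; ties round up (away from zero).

single-mesh involute tooth geometry (72T engaging 63T at module 4.887)
base radii: r_b1 = 162.807765, r_b2 = 142.456794
tip radii: r_a1 = 182.866653, r_a2 = 161.192808
inv(α') = inv(22.271°) + 2·(+0.419+0.484)·tan α/(72+63) = 0.02631517  ⇒  α' = 23.99002°
a' = a·cos α / cos α' = 329.8725·cos 22.271°/cos 23.99002° = 334.127767
action lengths: √(r_a1²−r_b1²) = 83.269709, √(r_a2²−r_b2²) = 75.426674
base pitch p_b = π·m·cos α = 14.207658
CR = (83.269709 + 75.426674 − 334.127767·sin 23.99002°)/14.207658 = 1.608113
contact ratio ≈ 1.6081

1.6081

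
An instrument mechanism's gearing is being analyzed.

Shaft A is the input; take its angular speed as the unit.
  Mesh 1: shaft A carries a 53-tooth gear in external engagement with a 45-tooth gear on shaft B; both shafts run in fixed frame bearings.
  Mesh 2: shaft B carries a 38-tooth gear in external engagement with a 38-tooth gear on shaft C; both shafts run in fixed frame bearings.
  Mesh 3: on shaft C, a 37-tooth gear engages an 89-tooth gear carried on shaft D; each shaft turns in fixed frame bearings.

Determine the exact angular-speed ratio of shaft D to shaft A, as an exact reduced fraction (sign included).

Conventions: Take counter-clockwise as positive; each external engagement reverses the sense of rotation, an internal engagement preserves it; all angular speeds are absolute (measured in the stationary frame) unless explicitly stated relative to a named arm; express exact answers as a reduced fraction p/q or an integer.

-1961/4005

class = fixed-axis compound train [3 meshes; 3 ratios multiply, 3 sense flips]
mesh 1 [53T→45T]: running ratio 53/45, sense −
mesh 2 [38T→38T]: running ratio 53/45, sense +
mesh 3 [37T→89T]: running ratio 1961/4005, sense −
ω_out/ω_in = -1961/4005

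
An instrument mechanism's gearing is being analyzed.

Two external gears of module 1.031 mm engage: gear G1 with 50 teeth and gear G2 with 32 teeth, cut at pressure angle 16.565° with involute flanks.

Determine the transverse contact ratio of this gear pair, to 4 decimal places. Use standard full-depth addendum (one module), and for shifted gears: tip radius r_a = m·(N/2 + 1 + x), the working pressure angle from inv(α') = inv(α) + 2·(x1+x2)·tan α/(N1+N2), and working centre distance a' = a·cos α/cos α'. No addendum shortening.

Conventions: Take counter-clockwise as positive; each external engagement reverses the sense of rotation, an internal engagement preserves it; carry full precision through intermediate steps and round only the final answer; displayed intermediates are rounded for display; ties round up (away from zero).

topology: single-mesh involute geometry — m = 1.031, 50T/32T pair
base radii: r_b1 = 24.705258, r_b2 = 15.811365
tip radii: r_a1 = 26.806000, r_a2 = 17.527000
no profile shift: α' = α, a' = a
action lengths: √(r_a1²−r_b1²) = 10.402493, √(r_a2²−r_b2²) = 7.562834
base pitch p_b = π·m·cos α = 3.104554
CR = (10.402493 + 7.562834 − 42.271000·sin 16.56500°)/3.104554 = 1.904860
contact ratio ≈ 1.9049

1.9049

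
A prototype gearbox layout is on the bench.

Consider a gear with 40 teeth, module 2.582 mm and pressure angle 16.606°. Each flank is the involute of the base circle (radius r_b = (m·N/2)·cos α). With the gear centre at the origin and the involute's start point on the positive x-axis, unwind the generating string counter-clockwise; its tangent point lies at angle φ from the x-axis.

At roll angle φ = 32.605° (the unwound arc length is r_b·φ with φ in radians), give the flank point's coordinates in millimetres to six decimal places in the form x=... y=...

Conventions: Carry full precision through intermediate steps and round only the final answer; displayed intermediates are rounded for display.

x=56.861789 y=2.942512

recognized (one wheel, involute flank): single-mesh tooth geometry, m = 2.582, N = 40
pitch radius r_p = m·N/2 = 2.582·40/2 = 51.640000
base radius r_b = r_p·cos α = 51.640000·cos 16.606° = 49.486233
roll angle φ = 32.605° = 0.56906460 rad
x = r_b·(cos φ + φ·sin φ) = 56.861789
y = r_b·(sin φ − φ·cos φ) = 2.942512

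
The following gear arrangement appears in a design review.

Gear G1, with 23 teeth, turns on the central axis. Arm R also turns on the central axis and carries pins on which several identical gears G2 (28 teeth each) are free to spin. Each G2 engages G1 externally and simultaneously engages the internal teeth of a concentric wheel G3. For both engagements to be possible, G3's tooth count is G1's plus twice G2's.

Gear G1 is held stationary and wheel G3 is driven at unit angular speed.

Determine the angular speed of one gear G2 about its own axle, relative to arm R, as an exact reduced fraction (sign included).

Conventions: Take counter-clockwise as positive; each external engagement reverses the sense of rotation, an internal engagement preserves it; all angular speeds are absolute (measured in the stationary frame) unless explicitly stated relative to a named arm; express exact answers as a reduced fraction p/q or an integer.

1817/2856

topology: planetary set — G1 23T / G2 28T / G3 79T, arm = carrier (Willis)
ring teeth: 23 + 2·28 = 79
23(ω_sun−ω_arm) = −79(ω_ring−ω_arm),  ω_sun = 0, ω_ring = 1
23(0−ω_arm) = −79(1−ω_arm)  ⇒  102·ω_arm = 79  ⇒  ω_arm = 79/102
sun–planet mesh: 23·(0−79/102) = −28·(ω_p−ω_arm)  ⇒  ω_p−ω_arm = 1817/2856
exact speed ratio = 1817/2856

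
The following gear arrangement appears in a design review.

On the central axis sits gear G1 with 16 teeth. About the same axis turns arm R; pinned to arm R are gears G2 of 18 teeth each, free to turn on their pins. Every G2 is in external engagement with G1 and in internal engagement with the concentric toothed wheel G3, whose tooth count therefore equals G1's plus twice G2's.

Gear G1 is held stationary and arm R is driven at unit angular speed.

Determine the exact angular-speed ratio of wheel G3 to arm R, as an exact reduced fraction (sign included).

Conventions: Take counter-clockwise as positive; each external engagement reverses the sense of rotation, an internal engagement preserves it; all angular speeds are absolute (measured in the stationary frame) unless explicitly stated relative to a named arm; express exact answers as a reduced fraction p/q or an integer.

planetary set (16T centre, 18T on arm, 52T internal) — Willis relation
ring teeth: 16 + 2·18 = 52
16(ω_sun−ω_arm) = −52(ω_ring−ω_arm),  ω_sun = 0, ω_arm = 1
ω_ring = 1 − (16/52)(0−1) = 17/13
ω_out/ω_in = 17/13

17/13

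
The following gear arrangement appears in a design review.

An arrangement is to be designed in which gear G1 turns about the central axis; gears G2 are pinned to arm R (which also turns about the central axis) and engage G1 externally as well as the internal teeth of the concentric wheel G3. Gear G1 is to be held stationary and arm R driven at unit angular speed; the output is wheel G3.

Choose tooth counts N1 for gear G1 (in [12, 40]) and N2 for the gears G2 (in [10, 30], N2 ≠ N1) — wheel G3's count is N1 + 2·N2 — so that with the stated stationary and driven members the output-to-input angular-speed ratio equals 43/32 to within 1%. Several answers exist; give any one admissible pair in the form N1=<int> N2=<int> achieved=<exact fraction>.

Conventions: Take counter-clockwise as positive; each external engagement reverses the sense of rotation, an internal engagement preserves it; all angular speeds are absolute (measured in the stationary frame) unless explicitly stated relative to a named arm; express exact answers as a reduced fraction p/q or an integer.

class = planetary set [ratio 43/32 wanted; Willis about the carrier]
Willis with ω_sun = 0: ω_ring/ω_arm = (N1+N3)/N3; set equal to 43/32  ⇒  N3/N1 = 1/(43/32 − 1) = 32/11
N3 = N1 + 2·N2  ⇒  N2/N1 = (N3/N1 − 1)/2 = (32/11 − 1)/2 = 21/22
smallest multiple with N1 ≥ 12 and N2 ≥ 10: k = 1  ⇒  N1 = 1·22 = 22, N2 = 1·21 = 21 (N1 ≤ 40, N2 ≤ 30, N2 ≠ N1 ✓), N3 = 22 + 2·21 = 64
check: (N1+N3)/N3 with N1 = 22, N3 = 64 gives 43/32; |achieved − target| = 0 ≤ 43/3200 ✓

N1=22 N2=21 achieved=43/32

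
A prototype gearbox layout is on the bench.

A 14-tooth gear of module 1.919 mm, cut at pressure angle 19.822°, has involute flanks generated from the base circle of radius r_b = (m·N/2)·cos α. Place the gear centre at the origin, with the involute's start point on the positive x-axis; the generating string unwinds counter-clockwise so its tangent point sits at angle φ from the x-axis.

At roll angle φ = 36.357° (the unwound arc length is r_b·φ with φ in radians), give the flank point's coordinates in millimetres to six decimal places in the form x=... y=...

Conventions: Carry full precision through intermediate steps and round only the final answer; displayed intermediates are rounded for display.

topology: single-mesh involute geometry — m = 1.919, N = 14
pitch radius r_p = m·N/2 = 1.919·14/2 = 13.433000
base radius r_b = r_p·cos α = 13.433000·cos 19.822° = 12.637103
roll angle φ = 36.357° = 0.63454936 rad
x = r_b·(cos φ + φ·sin φ) = 14.930852
y = r_b·(sin φ − φ·cos φ) = 1.033555

x=14.930852 y=1.033555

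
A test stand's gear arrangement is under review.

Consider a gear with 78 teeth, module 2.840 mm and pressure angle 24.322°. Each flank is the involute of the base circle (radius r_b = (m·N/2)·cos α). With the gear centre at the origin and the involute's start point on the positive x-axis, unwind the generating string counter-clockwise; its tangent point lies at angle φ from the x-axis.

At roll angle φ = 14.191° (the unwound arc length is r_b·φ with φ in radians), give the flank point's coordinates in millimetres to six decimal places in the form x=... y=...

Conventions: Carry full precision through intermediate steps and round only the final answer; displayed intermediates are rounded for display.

class = single-mesh tooth geometry [base-circle involute, m = 2.840, 78T]
pitch radius r_p = m·N/2 = 2.840·78/2 = 110.760000
base radius r_b = r_p·cos α = 110.760000·cos 24.322° = 100.929518
roll angle φ = 14.191° = 0.24767967 rad
x = r_b·(cos φ + φ·sin φ) = 103.977974
y = r_b·(sin φ − φ·cos φ) = 0.508044

x=103.977974 y=0.508044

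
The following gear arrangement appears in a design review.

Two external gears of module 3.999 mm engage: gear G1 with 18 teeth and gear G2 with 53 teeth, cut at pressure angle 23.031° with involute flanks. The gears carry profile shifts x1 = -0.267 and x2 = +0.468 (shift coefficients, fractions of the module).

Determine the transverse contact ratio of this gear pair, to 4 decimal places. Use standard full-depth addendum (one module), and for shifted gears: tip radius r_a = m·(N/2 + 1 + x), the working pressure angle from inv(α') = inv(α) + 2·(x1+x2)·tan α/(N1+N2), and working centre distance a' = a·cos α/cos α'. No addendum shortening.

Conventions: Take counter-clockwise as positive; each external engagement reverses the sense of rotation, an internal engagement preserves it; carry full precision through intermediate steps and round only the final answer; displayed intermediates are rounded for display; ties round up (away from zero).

1.5273

class = single-mesh tooth geometry [involute pair 18T × 53T, m = 3.999]
base radii: r_b1 = 33.122277, r_b2 = 97.526703
tip radii: r_a1 = 38.922267, r_a2 = 111.844032
inv(α') = inv(23.031°) + 2·(-0.267+0.468)·tan α/(18+53) = 0.02555370  ⇒  α' = 23.76741°
a' = a·cos α / cos α' = 141.9645·cos 23.031°/cos 23.76741° = 142.756271
action lengths: √(r_a1²−r_b1²) = 20.441567, √(r_a2²−r_b2²) = 54.750613
base pitch p_b = π·m·cos α = 11.561856
CR = (20.441567 + 54.750613 − 142.756271·sin 23.76741°)/11.561856 = 1.527252
contact ratio ≈ 1.5273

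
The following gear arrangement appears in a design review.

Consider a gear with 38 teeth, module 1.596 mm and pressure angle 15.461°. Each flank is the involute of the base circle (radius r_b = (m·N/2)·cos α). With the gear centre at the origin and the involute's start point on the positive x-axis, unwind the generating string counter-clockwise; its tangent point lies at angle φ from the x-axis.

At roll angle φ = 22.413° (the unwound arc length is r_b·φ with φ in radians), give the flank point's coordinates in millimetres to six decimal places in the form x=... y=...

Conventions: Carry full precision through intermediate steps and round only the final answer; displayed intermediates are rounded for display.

x=31.377982 y=0.574288

topology: single-mesh involute geometry — m = 1.596, N = 38
pitch radius r_p = m·N/2 = 1.596·38/2 = 30.324000
base radius r_b = r_p·cos α = 30.324000·cos 15.461° = 29.226639
roll angle φ = 22.413° = 0.39118065 rad
x = r_b·(cos φ + φ·sin φ) = 31.377982
y = r_b·(sin φ − φ·cos φ) = 0.574288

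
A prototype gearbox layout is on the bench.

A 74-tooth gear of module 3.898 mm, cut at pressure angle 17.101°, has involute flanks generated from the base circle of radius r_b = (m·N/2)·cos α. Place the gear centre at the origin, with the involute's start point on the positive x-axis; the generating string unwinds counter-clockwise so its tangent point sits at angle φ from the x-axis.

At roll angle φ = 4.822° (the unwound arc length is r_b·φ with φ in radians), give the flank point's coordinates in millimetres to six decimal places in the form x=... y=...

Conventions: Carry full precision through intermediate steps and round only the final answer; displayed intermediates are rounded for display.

x=138.336784 y=0.027371

class = single-mesh tooth geometry [base-circle involute, m = 3.898, 74T]
pitch radius r_p = m·N/2 = 3.898·74/2 = 144.226000
base radius r_b = r_p·cos α = 144.226000·cos 17.101° = 137.849463
roll angle φ = 4.822° = 0.08415978 rad
x = r_b·(cos φ + φ·sin φ) = 138.336784
y = r_b·(sin φ − φ·cos φ) = 0.027371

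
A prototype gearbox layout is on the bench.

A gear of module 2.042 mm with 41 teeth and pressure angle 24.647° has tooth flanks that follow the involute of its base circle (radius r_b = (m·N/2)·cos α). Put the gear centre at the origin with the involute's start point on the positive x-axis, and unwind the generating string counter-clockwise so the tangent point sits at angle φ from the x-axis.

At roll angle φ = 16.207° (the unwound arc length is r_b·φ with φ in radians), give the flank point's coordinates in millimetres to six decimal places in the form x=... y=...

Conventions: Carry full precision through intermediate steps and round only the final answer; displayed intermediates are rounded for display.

x=39.539047 y=0.284749

recognized (one wheel, involute flank): single-mesh tooth geometry, m = 2.042, N = 41
pitch radius r_p = m·N/2 = 2.042·41/2 = 41.861000
base radius r_b = r_p·cos α = 41.861000·cos 24.647° = 38.047225
roll angle φ = 16.207° = 0.28286551 rad
x = r_b·(cos φ + φ·sin φ) = 39.539047
y = r_b·(sin φ − φ·cos φ) = 0.284749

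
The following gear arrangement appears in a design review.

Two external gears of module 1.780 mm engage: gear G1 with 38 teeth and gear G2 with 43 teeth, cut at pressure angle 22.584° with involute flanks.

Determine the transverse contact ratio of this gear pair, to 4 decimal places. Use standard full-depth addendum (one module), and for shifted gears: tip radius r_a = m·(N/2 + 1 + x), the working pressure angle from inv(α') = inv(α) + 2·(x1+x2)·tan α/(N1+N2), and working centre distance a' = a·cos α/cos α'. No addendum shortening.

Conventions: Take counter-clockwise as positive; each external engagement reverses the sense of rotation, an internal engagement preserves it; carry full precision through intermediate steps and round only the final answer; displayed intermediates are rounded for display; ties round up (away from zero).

class = single-mesh tooth geometry [involute pair 38T × 43T, m = 1.780]
base radii: r_b1 = 31.226598, r_b2 = 35.335361
tip radii: r_a1 = 35.600000, r_a2 = 40.050000
no profile shift: α' = α, a' = a
action lengths: √(r_a1²−r_b1²) = 17.095602, √(r_a2²−r_b2²) = 18.852448
base pitch p_b = π·m·cos α = 5.163224
CR = (17.095602 + 18.852448 − 72.090000·sin 22.58400°)/5.163224 = 1.600315
contact ratio ≈ 1.6003

1.6003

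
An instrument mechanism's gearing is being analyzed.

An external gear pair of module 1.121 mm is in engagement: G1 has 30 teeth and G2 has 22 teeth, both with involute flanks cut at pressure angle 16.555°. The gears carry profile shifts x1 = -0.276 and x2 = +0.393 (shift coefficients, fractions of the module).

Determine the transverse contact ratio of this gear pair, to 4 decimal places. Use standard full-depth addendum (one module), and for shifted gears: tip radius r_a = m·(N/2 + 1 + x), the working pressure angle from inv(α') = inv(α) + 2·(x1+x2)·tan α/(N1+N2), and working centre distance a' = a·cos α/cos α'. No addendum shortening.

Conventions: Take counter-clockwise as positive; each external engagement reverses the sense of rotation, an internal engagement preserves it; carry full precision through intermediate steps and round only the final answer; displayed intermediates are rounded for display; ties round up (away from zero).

1.6861

topology: single-mesh involute geometry — m = 1.121, 30T/22T pair
base radii: r_b1 = 16.117962, r_b2 = 11.819839
tip radii: r_a1 = 17.626604, r_a2 = 13.892553
inv(α') = inv(16.555°) + 2·(-0.276+0.393)·tan α/(30+22) = 0.00965635  ⇒  α' = 17.37817°
a' = a·cos α / cos α' = 29.1460·cos 16.555°/cos 17.37817° = 29.274039
action lengths: √(r_a1²−r_b1²) = 7.135017, √(r_a2²−r_b2²) = 7.300304
base pitch p_b = π·m·cos α = 3.375738
CR = (7.135017 + 7.300304 − 29.274039·sin 17.37817°)/3.375738 = 1.686100
contact ratio ≈ 1.6861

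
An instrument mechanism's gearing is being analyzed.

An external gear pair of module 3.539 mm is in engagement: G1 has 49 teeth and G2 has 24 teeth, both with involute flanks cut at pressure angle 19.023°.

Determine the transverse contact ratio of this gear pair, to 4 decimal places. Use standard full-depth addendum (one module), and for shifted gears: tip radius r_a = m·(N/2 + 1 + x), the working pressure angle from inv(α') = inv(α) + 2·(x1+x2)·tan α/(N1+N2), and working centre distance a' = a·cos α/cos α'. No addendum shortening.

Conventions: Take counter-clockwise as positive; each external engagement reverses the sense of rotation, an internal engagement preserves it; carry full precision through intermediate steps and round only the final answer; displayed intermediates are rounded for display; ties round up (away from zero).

1.7230

topology: single-mesh involute geometry — m = 3.539, 49T/24T pair
base radii: r_b1 = 81.970323, r_b2 = 40.148729
tip radii: r_a1 = 90.244500, r_a2 = 46.007000
no profile shift: α' = α, a' = a
action lengths: √(r_a1²−r_b1²) = 37.748324, √(r_a2²−r_b2²) = 22.466054
base pitch p_b = π·m·cos α = 10.510913
CR = (37.748324 + 22.466054 − 129.173500·sin 19.02300°)/10.510913 = 1.723026
contact ratio ≈ 1.7230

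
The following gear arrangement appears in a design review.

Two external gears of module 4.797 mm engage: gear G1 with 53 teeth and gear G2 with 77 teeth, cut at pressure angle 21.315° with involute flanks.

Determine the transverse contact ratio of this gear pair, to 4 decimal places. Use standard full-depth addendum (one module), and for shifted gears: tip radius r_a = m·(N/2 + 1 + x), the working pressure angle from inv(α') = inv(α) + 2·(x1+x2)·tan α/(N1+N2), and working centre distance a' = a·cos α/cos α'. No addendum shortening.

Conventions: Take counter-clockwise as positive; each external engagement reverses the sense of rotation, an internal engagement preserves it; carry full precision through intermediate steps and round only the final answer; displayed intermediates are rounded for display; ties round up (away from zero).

1.7210

topology: single-mesh involute geometry — m = 4.797, 53T/77T pair
base radii: r_b1 = 118.424962, r_b2 = 172.051359
tip radii: r_a1 = 131.917500, r_a2 = 189.481500
no profile shift: α' = α, a' = a
action lengths: √(r_a1²−r_b1²) = 58.118459, √(r_a2²−r_b2²) = 79.382420
base pitch p_b = π·m·cos α = 14.039358
CR = (58.118459 + 79.382420 − 311.805000·sin 21.31500°)/14.039358 = 1.720967
contact ratio ≈ 1.7210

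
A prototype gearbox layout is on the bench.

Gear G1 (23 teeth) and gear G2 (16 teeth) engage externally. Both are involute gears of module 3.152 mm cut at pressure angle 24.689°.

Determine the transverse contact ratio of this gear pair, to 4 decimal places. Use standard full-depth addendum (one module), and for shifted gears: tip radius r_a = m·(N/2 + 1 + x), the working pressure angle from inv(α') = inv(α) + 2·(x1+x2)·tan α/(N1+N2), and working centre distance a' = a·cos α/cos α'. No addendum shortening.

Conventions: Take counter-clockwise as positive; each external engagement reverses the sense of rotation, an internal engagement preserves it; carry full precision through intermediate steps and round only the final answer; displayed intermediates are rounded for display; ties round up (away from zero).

1.4094

topology: single-mesh involute geometry — m = 3.152, 23T/16T pair
base radii: r_b1 = 32.934512, r_b2 = 22.910965
tip radii: r_a1 = 39.400000, r_a2 = 28.368000
no profile shift: α' = α, a' = a
action lengths: √(r_a1²−r_b1²) = 21.625863, √(r_a2²−r_b2²) = 16.728153
base pitch p_b = π·m·cos α = 8.997115
CR = (21.625863 + 16.728153 − 61.464000·sin 24.68900°)/8.997115 = 1.409447
contact ratio ≈ 1.4094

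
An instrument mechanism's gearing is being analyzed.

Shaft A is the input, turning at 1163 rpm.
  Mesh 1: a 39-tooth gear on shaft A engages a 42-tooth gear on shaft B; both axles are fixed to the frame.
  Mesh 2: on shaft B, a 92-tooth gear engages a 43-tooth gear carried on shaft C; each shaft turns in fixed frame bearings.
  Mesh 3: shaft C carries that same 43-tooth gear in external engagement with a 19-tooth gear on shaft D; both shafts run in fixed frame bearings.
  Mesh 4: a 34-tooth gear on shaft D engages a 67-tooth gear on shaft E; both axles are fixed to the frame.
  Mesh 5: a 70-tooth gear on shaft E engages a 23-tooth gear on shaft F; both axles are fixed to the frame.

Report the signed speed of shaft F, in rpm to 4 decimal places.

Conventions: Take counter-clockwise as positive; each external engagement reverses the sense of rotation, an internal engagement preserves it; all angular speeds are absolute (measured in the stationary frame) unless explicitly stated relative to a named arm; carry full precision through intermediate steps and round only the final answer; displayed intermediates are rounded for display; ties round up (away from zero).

-8076.1351 rpm

recognized (6 fixed axles, 5 meshes): fixed-axis compound train
mesh 1 [39T→42T]: ω = 1163.0000×39/42 = 1079.9286 rpm, sense flips to −
mesh 2 [92T→43T]: ω = 1079.9286×92/43 = 2310.5449 rpm, sense flips to +
mesh 3 [43T→19T]: ω = 2310.5449×43/19 = 5229.1278 rpm, sense flips to −
mesh 4 [34T→67T]: ω = 5229.1278×34/67 = 2653.5873 rpm, sense flips to +
mesh 5 [70T→23T]: ω = 2653.5873×70/23 = 8076.1351 rpm, sense flips to −
signed output speed = -8076.1351 rpm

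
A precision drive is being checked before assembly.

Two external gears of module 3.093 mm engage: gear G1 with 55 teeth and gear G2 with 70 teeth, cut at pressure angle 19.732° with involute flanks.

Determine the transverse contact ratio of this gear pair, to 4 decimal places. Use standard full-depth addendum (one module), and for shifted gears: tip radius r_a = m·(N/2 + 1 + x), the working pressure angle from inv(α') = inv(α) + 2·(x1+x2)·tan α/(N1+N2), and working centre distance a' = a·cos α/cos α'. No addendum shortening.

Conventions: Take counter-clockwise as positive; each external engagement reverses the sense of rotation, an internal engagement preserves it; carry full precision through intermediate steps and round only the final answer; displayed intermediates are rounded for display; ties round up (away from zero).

single-mesh involute tooth geometry (55T engaging 70T at module 3.093)
base radii: r_b1 = 80.063105, r_b2 = 101.898497
tip radii: r_a1 = 88.150500, r_a2 = 111.348000
no profile shift: α' = α, a' = a
action lengths: √(r_a1²−r_b1²) = 36.883735, √(r_a2²−r_b2²) = 44.889570
base pitch p_b = π·m·cos α = 9.146388
CR = (36.883735 + 44.889570 − 193.312500·sin 19.73200°)/9.146388 = 1.804750
contact ratio ≈ 1.8047

1.8047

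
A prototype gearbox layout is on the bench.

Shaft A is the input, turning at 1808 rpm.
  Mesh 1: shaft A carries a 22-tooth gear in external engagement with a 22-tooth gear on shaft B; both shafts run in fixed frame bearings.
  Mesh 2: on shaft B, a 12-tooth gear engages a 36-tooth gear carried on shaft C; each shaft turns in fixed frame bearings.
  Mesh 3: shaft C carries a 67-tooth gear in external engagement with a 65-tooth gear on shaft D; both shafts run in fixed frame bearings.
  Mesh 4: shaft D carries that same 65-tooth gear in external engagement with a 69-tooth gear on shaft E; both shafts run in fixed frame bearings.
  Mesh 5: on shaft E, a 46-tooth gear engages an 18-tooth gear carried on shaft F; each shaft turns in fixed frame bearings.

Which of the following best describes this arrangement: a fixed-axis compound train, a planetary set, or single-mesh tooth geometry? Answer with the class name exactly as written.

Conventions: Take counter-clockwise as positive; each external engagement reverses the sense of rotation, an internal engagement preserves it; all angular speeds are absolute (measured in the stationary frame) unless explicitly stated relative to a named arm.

fixed-axis compound train

recognized (6 fixed axles, 5 meshes): fixed-axis compound train
classification: fixed-axis compound train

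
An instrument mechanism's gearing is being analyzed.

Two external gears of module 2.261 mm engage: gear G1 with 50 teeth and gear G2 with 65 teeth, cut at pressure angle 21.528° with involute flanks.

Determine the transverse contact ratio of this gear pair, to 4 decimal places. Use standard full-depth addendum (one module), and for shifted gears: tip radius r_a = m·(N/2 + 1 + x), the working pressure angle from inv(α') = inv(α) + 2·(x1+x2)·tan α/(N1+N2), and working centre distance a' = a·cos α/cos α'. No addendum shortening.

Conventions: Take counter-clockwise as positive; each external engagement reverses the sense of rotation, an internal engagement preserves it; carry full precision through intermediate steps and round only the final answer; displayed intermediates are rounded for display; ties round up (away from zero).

1.6959

single-mesh involute tooth geometry (50T engaging 65T at module 2.261)
base radii: r_b1 = 52.581723, r_b2 = 68.356240
tip radii: r_a1 = 58.786000, r_a2 = 75.743500
no profile shift: α' = α, a' = a
action lengths: √(r_a1²−r_b1²) = 26.286046, √(r_a2²−r_b2²) = 32.626711
base pitch p_b = π·m·cos α = 6.607614
CR = (26.286046 + 32.626711 − 130.007500·sin 21.52800°)/6.607614 = 1.695883
contact ratio ≈ 1.6959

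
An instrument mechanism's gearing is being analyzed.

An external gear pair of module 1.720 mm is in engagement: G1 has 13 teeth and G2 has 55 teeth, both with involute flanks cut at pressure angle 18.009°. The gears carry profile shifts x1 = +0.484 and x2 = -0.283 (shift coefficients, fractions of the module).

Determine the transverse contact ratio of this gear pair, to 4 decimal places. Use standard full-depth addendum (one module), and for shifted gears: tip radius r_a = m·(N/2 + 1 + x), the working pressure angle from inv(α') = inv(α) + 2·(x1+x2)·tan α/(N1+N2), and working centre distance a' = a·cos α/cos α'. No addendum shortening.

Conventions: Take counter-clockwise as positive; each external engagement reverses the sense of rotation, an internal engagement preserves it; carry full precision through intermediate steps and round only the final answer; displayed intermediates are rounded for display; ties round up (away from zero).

1.5123

single-mesh involute tooth geometry (13T engaging 55T at module 1.720)
base radii: r_b1 = 10.632269, r_b2 = 44.982677
tip radii: r_a1 = 13.732480, r_a2 = 48.533240
inv(α') = inv(18.009°) + 2·(+0.484-0.283)·tan α/(13+55) = 0.01269890  ⇒  α' = 18.99219°
a' = a·cos α / cos α' = 58.4800·cos 18.009°/cos 18.99219° = 58.816756
action lengths: √(r_a1²−r_b1²) = 8.691137, √(r_a2²−r_b2²) = 18.221805
base pitch p_b = π·m·cos α = 5.138809
CR = (8.691137 + 18.221805 − 58.816756·sin 18.99219°)/5.138809 = 1.512347
contact ratio ≈ 1.5123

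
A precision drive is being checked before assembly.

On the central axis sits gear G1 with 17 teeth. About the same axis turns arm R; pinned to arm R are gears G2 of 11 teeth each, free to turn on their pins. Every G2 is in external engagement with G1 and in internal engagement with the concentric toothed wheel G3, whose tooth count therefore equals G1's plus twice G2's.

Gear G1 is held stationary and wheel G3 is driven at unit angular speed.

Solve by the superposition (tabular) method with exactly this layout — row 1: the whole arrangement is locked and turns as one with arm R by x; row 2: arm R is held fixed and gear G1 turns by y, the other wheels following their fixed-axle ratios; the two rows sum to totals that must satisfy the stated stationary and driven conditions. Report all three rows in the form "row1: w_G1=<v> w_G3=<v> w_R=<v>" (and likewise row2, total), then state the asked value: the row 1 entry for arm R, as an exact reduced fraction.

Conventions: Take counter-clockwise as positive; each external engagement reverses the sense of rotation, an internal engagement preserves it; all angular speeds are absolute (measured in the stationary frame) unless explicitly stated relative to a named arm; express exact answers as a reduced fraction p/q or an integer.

row1: w_G1=39/56 w_G3=39/56 w_R=39/56
row2: w_G1=-39/56 w_G3=17/56 w_R=0
total: w_G1=0 w_G3=1 w_R=39/56
asked value: 39/56

planetary set (17T centre, 11T on arm, 39T internal) — Willis relation
row 1: whole set turns with the arm by x
superposition row 2 [arm held]: sun y, ring −(17/39)·y, arm 0
boundary: total ω_sun = x + y = 0 and total ω_ring = x − (17/39)·y = 1  ⇒  y = -39/56, x = 39/56
row 2 ring = −(17/39)·(-39/56) = 17/56
totals (row 1 + row 2): sun 39/56 + (-39/56) = 0, ring 39/56 + 17/56 = 1, arm 39/56 + 0 = 39/56
asked cell (row1, arm) = 39/56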